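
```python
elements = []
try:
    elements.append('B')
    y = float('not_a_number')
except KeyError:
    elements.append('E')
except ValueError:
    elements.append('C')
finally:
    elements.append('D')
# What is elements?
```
['B', 'C', 'D']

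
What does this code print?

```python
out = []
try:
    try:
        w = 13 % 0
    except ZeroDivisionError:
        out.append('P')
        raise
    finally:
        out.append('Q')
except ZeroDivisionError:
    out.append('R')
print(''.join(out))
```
PQR

finally runs before re-raised exception propagates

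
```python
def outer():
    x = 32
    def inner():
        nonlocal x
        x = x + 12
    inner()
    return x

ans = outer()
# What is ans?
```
44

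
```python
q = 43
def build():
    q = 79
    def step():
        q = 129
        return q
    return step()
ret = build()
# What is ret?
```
129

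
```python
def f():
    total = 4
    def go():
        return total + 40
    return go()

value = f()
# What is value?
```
44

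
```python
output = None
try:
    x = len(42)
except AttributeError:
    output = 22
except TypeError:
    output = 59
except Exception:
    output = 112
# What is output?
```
59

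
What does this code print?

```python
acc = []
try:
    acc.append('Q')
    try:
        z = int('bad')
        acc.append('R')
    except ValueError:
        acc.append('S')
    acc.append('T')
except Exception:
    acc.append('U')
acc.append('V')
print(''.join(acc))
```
QSTV

Inner exception caught by inner handler, outer continues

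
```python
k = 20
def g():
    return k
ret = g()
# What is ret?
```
20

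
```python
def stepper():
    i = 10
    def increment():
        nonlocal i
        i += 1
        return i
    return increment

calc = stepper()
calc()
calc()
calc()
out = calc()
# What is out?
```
14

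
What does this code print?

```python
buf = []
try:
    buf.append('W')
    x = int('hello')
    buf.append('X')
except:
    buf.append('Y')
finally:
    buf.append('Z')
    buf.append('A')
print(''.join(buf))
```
WYZA

Code before exception runs, then except, then all of finally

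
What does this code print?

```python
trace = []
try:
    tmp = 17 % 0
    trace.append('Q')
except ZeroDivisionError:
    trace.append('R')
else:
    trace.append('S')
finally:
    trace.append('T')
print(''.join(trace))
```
RT

Exception: except runs, else skipped, finally runs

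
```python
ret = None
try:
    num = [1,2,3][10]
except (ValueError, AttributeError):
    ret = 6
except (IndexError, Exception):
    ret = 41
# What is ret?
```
41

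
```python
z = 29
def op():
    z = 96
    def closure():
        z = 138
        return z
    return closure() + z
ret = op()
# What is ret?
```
234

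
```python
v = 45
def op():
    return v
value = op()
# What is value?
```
45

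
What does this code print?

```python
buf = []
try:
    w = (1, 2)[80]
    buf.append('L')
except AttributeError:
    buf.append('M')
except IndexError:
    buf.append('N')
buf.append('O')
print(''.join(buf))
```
NO

IndexError is caught by its specific handler, not AttributeError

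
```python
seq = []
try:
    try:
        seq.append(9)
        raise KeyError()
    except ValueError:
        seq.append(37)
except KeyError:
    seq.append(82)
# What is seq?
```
[9, 82]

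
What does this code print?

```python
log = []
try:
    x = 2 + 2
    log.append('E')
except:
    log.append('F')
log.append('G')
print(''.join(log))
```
EG

No exception, try block completes normally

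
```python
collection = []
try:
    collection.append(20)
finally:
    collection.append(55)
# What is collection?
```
[20, 55]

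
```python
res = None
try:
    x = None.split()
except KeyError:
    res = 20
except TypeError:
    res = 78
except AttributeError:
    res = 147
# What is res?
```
147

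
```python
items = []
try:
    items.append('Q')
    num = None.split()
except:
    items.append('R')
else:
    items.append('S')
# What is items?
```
['Q', 'R']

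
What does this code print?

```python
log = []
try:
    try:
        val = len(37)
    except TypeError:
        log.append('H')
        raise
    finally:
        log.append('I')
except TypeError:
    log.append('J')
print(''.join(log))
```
HIJ

finally runs before re-raised exception propagates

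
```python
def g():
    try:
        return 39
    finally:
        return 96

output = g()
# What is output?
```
96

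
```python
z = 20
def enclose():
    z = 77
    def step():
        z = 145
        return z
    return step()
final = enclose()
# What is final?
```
145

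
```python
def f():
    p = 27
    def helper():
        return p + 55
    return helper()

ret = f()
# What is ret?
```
82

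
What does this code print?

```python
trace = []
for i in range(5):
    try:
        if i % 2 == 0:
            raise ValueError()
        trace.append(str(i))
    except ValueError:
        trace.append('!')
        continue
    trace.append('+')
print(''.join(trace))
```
!1+!3+!

continue in except skips rest of loop body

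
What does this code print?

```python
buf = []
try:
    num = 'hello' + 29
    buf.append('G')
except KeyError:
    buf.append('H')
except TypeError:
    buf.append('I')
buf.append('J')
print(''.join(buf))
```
IJ

TypeError is caught by its specific handler, not KeyError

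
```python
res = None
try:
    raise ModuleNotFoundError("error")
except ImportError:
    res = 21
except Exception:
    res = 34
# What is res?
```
21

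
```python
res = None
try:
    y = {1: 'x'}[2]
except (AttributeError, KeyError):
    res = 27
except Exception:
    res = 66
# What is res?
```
27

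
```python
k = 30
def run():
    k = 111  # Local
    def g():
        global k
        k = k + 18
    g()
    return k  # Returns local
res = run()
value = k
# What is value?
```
48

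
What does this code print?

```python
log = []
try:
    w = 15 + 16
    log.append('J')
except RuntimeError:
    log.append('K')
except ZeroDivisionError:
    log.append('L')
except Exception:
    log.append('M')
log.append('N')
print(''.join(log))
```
JN

No exception, try block completes normally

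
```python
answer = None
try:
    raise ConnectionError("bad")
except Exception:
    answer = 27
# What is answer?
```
27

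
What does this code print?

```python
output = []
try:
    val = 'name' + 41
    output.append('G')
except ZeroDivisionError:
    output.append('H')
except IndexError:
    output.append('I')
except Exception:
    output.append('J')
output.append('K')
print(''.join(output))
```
JK

TypeError not specifically caught, falls to Exception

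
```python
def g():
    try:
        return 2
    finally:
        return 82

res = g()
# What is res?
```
82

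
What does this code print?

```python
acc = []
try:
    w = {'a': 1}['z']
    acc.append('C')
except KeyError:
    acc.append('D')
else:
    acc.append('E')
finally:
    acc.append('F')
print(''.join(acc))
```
DF

Exception: except runs, else skipped, finally runs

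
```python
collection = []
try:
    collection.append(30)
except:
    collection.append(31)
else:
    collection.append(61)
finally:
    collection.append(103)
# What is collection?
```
[30, 61, 103]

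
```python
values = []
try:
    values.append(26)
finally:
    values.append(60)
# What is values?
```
[26, 60]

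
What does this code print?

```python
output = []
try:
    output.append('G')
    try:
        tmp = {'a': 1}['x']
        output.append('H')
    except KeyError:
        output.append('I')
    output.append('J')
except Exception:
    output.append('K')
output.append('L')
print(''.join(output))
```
GIJL

Inner exception caught by inner handler, outer continues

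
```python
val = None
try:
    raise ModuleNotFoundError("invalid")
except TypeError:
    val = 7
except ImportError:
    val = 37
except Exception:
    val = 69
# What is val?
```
37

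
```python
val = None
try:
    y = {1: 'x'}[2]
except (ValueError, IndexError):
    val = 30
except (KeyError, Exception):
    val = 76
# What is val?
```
76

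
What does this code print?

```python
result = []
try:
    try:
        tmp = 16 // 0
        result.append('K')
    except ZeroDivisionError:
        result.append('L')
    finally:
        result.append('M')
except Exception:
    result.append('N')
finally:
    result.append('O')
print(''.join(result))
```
LMO

Both finally blocks run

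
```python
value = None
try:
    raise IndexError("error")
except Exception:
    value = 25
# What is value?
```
25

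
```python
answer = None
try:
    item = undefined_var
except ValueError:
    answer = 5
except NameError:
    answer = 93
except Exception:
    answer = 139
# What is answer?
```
93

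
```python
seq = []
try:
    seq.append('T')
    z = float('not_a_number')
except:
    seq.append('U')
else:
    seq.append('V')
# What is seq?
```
['T', 'U']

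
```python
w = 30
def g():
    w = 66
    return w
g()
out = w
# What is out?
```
30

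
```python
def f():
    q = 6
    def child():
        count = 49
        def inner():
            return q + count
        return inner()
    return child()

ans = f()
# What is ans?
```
55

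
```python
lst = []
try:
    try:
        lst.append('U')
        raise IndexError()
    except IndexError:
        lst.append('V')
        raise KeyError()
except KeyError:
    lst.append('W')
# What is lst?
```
['U', 'V', 'W']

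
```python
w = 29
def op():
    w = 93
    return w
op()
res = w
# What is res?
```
29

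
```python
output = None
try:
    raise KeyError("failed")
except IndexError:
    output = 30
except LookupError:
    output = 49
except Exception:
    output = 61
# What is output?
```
49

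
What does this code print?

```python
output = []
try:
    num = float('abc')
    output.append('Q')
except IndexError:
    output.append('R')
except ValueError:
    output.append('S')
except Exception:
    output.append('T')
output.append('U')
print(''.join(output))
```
SU

ValueError matches before generic Exception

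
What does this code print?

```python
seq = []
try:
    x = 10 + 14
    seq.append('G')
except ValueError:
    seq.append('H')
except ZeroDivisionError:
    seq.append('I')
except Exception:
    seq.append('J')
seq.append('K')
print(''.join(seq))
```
GK

No exception, try block completes normally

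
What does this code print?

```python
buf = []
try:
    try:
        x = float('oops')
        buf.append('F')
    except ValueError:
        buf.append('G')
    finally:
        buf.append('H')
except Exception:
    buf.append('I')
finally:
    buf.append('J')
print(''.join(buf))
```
GHJ

Both finally blocks run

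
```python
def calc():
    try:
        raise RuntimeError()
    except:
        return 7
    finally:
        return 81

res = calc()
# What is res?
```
81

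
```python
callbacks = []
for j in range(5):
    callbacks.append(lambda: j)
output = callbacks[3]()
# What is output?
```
4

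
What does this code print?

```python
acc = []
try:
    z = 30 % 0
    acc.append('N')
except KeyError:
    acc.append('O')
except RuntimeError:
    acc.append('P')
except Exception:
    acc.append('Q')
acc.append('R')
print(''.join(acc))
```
QR

ZeroDivisionError not specifically caught, falls to Exception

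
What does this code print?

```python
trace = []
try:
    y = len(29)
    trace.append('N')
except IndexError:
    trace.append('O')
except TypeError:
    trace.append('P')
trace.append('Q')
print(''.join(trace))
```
PQ

TypeError is caught by its specific handler, not IndexError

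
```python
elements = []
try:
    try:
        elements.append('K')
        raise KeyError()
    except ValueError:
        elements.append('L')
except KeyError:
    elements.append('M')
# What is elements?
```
['K', 'M']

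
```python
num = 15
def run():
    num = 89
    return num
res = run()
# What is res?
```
89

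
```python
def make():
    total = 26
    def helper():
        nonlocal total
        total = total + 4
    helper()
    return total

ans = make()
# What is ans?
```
30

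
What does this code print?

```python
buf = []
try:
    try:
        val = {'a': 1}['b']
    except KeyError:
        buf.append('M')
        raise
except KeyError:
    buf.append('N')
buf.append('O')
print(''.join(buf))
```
MNO

raise without argument re-raises current exception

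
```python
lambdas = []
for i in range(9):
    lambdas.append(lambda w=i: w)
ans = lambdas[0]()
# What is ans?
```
0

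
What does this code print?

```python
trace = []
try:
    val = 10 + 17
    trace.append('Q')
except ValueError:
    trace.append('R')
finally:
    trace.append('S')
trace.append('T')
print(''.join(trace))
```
QST

finally runs after normal execution too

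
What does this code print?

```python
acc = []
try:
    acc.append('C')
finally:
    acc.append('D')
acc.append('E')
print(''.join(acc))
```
CDE

try/finally without except, no exception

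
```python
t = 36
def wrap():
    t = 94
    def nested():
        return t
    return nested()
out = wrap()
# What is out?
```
94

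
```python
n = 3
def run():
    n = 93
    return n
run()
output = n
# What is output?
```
3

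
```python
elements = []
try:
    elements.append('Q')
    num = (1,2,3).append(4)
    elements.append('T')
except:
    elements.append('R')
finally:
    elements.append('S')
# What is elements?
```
['Q', 'R', 'S']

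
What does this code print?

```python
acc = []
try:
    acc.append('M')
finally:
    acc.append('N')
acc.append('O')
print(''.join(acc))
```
MNO

try/finally without except, no exception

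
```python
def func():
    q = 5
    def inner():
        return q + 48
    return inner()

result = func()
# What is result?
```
53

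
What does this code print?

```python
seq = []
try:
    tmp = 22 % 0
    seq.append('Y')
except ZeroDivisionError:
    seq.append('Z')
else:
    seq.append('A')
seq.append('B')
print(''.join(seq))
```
ZB

else block skipped when exception is caught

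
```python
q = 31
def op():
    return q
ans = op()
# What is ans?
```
31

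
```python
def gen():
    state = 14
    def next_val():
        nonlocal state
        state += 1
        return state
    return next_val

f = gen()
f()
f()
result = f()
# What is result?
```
17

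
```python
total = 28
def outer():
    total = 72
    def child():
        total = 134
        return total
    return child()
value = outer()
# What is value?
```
134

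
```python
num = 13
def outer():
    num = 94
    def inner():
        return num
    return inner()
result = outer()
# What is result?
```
94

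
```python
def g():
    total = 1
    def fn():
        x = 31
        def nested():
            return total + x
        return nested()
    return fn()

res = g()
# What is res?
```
32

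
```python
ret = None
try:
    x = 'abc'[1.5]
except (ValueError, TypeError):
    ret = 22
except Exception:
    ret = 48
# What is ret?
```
22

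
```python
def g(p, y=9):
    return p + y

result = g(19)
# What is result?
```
28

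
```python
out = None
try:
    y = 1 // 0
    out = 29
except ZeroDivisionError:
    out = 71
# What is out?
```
71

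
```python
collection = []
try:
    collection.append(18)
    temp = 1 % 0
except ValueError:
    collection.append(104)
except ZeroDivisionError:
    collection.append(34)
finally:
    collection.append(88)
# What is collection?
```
[18, 34, 88]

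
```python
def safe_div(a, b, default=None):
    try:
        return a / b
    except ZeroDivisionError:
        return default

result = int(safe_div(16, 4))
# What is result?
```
4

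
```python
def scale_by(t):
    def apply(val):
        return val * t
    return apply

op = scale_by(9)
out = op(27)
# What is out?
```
243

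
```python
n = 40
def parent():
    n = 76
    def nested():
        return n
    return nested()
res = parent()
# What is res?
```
76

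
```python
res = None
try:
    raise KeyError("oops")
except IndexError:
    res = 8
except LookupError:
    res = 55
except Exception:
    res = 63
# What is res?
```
55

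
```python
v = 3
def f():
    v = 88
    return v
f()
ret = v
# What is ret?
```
3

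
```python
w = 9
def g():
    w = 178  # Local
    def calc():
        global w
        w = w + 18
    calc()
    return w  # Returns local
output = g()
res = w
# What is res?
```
27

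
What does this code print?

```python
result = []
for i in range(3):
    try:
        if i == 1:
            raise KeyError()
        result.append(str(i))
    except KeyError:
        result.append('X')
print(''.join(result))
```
0X2

Exception on i=1 caught, loop continues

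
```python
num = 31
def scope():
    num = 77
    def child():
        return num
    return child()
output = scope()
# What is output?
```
77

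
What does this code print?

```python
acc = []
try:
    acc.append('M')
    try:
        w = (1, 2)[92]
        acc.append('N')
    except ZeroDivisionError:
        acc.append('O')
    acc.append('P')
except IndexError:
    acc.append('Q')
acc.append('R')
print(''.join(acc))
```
MQR

Inner handler doesn't match, propagates to outer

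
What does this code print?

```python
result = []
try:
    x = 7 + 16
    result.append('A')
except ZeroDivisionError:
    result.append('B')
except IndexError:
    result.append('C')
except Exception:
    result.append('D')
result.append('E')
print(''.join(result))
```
AE

No exception, try block completes normally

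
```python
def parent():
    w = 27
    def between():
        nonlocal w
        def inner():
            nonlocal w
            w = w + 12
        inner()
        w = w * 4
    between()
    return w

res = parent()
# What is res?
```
156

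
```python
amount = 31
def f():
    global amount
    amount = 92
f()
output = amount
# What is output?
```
92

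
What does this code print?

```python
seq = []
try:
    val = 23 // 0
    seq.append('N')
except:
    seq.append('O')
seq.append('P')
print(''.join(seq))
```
OP

Exception raised in try, caught by bare except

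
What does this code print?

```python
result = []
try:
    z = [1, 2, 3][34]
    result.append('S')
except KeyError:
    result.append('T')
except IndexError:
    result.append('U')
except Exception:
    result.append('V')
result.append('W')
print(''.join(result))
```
UW

IndexError matches before generic Exception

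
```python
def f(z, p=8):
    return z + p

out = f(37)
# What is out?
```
45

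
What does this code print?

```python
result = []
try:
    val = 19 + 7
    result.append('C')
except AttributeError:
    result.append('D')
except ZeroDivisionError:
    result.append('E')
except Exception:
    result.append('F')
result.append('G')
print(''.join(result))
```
CG

No exception, try block completes normally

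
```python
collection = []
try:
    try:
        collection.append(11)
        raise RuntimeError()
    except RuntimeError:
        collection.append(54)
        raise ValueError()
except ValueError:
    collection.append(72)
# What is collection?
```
[11, 54, 72]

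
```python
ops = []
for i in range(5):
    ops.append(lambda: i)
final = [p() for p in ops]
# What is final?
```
[4, 4, 4, 4, 4]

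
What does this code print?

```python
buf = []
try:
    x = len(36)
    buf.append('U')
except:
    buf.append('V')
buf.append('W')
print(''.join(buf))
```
VW

Exception raised in try, caught by bare except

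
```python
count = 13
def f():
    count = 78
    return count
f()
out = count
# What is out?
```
13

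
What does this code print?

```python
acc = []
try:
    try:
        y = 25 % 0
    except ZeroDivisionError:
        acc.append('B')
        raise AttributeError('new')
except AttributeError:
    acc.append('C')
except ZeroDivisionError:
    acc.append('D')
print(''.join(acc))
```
BC

New AttributeError raised, caught by outer AttributeError handler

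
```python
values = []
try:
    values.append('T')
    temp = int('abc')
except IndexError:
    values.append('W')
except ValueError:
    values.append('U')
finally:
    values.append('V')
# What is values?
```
['T', 'U', 'V']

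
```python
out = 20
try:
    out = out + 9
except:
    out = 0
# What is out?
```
29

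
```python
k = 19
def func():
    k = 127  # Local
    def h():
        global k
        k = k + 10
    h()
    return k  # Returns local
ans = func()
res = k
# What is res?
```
29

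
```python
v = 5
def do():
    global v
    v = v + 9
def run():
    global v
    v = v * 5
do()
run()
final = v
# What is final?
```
70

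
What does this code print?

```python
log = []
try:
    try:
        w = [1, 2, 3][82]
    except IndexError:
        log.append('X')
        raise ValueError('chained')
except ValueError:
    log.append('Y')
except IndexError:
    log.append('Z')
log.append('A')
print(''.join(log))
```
XYA

ValueError raised and caught, original IndexError not re-raised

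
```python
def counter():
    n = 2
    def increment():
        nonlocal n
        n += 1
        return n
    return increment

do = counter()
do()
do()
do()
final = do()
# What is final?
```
6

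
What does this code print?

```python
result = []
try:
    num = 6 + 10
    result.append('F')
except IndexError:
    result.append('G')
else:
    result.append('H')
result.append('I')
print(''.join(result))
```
FHI

else block runs when no exception occurs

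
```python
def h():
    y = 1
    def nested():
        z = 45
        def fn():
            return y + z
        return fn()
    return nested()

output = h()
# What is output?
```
46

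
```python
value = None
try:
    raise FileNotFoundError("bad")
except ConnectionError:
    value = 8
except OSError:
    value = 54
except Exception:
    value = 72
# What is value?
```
54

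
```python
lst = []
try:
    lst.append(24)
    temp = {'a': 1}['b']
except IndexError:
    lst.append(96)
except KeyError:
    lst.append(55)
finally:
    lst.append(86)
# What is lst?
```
[24, 55, 86]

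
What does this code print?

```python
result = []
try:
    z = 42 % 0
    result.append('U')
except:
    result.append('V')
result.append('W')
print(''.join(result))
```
VW

Exception raised in try, caught by bare except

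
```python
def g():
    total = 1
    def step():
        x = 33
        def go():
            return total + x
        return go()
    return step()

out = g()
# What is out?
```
34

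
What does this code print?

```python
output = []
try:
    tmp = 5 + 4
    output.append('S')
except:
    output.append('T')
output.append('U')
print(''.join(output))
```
SU

No exception, try block completes normally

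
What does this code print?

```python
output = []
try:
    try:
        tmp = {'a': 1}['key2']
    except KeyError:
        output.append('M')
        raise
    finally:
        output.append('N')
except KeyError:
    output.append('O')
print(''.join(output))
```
MNO

finally runs before re-raised exception propagates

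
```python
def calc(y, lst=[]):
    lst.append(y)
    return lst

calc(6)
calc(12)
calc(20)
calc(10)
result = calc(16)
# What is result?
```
[6, 12, 20, 10, 16]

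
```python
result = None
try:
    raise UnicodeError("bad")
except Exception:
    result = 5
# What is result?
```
5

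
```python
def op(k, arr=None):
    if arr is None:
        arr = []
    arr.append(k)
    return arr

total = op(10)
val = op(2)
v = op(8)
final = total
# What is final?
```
[10]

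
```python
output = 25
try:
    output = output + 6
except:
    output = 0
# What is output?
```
31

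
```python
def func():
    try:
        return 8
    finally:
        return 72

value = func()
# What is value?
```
72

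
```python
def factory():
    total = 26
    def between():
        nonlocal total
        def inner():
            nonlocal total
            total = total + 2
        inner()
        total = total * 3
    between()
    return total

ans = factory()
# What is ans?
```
84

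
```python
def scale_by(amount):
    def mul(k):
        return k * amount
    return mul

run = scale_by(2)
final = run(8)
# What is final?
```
16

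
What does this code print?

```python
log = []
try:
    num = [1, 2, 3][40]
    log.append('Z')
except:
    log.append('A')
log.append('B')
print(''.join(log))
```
AB

Exception raised in try, caught by bare except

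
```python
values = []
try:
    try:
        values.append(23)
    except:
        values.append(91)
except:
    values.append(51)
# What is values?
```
[23]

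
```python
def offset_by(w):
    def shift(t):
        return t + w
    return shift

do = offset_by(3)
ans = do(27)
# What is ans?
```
30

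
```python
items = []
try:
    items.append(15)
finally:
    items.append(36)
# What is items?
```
[15, 36]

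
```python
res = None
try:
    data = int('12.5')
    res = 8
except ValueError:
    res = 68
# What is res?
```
68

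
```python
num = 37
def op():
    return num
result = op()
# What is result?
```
37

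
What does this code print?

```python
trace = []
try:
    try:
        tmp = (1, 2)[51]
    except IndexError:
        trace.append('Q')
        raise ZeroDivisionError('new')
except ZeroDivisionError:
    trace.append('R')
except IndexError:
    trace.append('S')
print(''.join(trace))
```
QR

New ZeroDivisionError raised, caught by outer ZeroDivisionError handler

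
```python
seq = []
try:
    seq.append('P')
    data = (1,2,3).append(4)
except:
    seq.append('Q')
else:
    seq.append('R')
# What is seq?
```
['P', 'Q']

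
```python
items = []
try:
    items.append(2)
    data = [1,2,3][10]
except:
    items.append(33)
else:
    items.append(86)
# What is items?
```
[2, 33]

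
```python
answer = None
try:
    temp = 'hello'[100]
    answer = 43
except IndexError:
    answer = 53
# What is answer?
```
53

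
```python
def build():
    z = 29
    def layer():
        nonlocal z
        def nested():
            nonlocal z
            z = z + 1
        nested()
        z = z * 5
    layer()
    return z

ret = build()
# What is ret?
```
150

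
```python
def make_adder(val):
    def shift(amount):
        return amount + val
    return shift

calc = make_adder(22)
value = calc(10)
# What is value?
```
32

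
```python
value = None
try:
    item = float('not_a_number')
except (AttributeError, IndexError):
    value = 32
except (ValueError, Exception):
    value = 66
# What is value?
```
66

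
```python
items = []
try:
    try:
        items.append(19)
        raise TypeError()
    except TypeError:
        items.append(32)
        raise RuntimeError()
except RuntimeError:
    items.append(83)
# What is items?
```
[19, 32, 83]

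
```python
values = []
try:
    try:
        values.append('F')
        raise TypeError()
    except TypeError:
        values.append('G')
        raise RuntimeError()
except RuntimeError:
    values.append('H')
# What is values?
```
['F', 'G', 'H']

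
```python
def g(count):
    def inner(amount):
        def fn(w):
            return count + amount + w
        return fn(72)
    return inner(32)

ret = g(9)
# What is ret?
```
113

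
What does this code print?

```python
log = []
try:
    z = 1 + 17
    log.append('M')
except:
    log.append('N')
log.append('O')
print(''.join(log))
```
MO

No exception, try block completes normally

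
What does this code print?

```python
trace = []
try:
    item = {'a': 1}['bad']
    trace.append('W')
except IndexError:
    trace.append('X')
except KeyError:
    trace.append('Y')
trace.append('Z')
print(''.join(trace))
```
YZ

KeyError is caught by its specific handler, not IndexError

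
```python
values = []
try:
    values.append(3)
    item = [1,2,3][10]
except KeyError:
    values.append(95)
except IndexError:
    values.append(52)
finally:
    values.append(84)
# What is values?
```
[3, 52, 84]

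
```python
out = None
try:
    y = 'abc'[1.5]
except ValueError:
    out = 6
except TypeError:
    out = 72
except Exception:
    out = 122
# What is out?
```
72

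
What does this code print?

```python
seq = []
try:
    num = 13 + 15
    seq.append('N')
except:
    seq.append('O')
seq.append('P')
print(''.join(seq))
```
NP

No exception, try block completes normally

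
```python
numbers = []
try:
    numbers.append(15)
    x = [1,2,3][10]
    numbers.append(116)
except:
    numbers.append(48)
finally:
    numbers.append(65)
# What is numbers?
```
[15, 48, 65]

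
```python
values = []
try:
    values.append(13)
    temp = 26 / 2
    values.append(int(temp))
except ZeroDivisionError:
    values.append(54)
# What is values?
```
[13, 13]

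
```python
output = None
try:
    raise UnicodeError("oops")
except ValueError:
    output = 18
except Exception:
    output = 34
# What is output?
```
18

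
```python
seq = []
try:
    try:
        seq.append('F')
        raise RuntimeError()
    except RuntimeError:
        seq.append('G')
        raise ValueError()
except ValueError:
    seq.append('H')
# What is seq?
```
['F', 'G', 'H']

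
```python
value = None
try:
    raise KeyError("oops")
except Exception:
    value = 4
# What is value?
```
4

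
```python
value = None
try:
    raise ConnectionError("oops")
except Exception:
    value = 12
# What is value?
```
12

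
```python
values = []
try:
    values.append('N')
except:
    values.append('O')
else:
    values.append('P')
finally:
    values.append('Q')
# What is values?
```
['N', 'P', 'Q']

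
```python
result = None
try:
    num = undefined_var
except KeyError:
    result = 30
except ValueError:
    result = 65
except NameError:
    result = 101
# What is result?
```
101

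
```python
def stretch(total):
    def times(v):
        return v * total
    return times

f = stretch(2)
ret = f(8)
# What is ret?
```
16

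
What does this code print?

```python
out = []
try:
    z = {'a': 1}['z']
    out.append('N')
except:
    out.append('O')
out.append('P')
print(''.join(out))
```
OP

Exception raised in try, caught by bare except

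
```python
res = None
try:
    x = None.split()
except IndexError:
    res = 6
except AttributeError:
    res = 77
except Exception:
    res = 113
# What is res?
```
77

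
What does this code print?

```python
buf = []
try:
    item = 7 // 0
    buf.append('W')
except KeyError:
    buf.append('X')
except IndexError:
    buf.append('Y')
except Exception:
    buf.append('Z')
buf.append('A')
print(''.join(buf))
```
ZA

ZeroDivisionError not specifically caught, falls to Exception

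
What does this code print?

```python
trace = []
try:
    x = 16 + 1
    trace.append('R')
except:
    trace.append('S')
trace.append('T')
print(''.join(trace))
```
RT

No exception, try block completes normally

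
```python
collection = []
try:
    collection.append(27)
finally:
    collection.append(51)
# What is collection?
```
[27, 51]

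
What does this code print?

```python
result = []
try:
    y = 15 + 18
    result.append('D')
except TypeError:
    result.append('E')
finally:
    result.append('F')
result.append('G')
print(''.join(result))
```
DFG

finally runs after normal execution too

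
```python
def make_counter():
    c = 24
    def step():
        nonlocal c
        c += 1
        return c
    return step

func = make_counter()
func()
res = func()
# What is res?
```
26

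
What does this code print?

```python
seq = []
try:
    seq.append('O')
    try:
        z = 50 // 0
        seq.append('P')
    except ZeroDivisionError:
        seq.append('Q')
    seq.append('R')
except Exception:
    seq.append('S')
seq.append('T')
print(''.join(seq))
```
OQRT

Inner exception caught by inner handler, outer continues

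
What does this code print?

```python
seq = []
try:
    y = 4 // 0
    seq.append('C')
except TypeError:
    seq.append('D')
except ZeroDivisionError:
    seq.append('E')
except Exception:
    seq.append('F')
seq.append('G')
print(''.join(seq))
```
EG

ZeroDivisionError matches before generic Exception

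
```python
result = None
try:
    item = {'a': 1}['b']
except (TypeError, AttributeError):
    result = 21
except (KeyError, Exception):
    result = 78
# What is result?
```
78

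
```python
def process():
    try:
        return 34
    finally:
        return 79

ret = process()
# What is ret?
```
79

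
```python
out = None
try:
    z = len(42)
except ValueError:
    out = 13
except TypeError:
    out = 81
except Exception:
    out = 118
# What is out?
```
81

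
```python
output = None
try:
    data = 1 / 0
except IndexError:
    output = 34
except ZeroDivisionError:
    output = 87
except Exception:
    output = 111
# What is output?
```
87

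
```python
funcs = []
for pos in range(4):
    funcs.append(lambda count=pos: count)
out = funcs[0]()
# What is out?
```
0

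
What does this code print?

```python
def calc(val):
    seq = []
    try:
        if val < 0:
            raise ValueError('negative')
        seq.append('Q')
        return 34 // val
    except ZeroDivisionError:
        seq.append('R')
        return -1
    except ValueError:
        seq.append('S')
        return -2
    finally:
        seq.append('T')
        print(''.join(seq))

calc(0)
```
QRT

val=0 causes ZeroDivisionError, caught, finally prints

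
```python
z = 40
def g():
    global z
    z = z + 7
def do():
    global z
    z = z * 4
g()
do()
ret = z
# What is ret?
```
188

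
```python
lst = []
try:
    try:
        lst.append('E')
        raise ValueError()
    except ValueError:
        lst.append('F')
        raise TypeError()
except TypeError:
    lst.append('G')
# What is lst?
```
['E', 'F', 'G']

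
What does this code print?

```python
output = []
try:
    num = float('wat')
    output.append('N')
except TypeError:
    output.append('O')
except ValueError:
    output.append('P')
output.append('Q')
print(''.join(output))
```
PQ

ValueError is caught by its specific handler, not TypeError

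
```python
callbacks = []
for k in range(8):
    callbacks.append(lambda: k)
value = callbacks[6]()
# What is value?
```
7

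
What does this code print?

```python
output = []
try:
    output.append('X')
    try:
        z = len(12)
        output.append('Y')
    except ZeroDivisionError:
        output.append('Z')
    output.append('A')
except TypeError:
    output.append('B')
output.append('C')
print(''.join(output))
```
XBC

Inner handler doesn't match, propagates to outer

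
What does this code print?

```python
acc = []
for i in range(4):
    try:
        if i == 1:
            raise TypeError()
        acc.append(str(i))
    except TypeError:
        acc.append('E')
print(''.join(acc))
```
0E23

Exception on i=1 caught, loop continues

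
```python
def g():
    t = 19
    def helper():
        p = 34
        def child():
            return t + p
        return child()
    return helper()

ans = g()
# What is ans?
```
53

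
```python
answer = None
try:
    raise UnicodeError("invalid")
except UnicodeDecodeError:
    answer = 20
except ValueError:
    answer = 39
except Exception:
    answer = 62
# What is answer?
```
39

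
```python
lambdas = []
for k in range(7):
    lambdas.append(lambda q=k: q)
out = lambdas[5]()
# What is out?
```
5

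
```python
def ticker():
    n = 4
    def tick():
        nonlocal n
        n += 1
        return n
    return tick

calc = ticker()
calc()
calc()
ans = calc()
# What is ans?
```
7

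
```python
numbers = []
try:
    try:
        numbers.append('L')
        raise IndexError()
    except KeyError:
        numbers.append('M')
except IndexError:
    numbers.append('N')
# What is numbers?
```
['L', 'N']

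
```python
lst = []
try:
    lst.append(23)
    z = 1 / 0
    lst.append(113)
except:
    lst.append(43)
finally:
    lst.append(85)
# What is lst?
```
[23, 43, 85]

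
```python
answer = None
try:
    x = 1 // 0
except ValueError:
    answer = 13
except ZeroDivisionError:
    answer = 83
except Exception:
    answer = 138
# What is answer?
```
83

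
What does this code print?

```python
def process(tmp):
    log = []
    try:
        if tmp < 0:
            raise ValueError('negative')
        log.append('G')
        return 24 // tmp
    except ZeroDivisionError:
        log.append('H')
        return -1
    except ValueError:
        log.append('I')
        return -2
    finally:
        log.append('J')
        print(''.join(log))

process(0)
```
GHJ

tmp=0 causes ZeroDivisionError, caught, finally prints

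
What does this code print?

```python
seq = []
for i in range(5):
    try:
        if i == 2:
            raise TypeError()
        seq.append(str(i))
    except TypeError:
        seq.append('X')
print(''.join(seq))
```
01X34

Exception on i=2 caught, loop continues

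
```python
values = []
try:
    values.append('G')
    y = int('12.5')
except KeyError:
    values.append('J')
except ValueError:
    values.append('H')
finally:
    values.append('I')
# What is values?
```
['G', 'H', 'I']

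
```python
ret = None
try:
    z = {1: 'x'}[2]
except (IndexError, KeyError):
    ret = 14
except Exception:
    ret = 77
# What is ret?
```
14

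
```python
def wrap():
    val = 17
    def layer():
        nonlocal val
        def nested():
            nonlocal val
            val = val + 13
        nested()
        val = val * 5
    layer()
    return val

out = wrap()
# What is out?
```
150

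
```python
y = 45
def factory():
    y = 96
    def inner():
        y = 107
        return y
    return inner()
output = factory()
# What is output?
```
107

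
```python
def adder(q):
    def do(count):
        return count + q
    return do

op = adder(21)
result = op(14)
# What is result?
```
35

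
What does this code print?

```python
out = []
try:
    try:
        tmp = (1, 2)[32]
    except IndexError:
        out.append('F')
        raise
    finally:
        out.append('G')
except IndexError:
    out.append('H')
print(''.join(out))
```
FGH

finally runs before re-raised exception propagates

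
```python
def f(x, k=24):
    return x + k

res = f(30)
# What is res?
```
54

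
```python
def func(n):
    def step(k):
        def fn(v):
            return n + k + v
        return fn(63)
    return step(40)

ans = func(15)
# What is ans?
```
118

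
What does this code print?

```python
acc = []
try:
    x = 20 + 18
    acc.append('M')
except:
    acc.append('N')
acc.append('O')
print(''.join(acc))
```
MO

No exception, try block completes normally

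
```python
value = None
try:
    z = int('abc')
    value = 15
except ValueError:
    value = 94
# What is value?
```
94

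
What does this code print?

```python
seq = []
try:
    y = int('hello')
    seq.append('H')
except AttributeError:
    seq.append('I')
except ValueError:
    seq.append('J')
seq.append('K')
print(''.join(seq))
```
JK

ValueError is caught by its specific handler, not AttributeError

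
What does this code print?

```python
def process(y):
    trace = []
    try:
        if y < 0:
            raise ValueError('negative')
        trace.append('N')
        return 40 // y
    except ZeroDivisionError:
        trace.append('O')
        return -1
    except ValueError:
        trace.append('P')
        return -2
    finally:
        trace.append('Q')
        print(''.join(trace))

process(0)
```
NOQ

y=0 causes ZeroDivisionError, caught, finally prints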